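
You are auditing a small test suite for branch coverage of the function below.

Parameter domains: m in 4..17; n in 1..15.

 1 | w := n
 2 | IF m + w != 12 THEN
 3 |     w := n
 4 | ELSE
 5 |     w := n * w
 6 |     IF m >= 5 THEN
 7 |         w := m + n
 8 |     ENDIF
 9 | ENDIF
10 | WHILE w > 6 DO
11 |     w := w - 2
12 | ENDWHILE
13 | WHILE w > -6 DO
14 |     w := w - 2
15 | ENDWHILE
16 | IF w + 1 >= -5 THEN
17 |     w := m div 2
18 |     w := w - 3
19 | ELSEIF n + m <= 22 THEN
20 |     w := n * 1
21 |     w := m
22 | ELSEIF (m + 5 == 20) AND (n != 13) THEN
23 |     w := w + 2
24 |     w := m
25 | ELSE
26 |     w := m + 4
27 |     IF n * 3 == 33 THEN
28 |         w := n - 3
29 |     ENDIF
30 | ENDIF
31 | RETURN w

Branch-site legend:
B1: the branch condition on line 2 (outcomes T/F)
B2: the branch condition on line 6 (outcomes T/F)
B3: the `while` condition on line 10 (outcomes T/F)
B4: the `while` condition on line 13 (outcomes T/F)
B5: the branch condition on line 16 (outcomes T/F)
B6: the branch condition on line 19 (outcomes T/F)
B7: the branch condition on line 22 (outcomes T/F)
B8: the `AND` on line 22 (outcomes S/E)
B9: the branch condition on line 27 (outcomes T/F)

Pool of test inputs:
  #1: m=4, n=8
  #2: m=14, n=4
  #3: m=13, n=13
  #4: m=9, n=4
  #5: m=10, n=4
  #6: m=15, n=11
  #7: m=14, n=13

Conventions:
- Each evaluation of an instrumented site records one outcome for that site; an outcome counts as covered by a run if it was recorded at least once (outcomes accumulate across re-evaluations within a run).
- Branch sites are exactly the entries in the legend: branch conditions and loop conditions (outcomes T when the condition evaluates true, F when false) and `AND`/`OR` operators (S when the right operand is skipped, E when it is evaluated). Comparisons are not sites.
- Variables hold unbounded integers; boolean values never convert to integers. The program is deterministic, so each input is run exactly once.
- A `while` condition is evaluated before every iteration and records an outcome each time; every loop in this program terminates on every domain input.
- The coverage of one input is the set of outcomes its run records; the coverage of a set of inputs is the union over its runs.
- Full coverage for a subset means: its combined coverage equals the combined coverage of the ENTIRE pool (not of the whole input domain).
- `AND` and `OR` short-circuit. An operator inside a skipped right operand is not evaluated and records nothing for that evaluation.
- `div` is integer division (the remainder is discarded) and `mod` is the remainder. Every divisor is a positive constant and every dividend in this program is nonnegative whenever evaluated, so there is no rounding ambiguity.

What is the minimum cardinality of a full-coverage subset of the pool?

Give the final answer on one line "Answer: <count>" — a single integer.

#1 (m=4, n=8) -> B1->F, B2->F, B3->T, B3->T, B3->T, B3->T, B3->T, B3->T, B3->T, B3->T, B3->T, B3->T, B3->T, B3->T, ...; covered: B1=F, B2=F, B3=T, B3=F, B4=T, B4=F, B5=T
#2 (m=14, n=4) -> B1->T, B3->F, B4->T, B4->T, B4->T, B4->T, B4->T, B4->F, B5->T; covered: B1=T, B3=F, B4=T, B4=F, B5=T
#3 (m=13, n=13) -> B1->T, B3->T, B3->T, B3->T, B3->T, B3->F, B4->T, B4->T, B4->T, B4->T, B4->T, B4->T, B4->F, B5->F, ...; covered: B1=T, B3=T, B3=F, B4=T, B4=F, B5=F, B6=F, B7=F, B8=S, B9=F
#4 (m=9, n=4) -> B1->T, B3->F, B4->T, B4->T, B4->T, B4->T, B4->T, B4->F, B5->T; covered: B1=T, B3=F, B4=T, B4=F, B5=T
#5 (m=10, n=4) -> B1->T, B3->F, B4->T, B4->T, B4->T, B4->T, B4->T, B4->F, B5->T; covered: B1=T, B3=F, B4=T, B4=F, B5=T
#6 (m=15, n=11) -> B1->T, B3->T, B3->T, B3->T, B3->F, B4->T, B4->T, B4->T, B4->T, B4->T, B4->T, B4->F, B5->F, B6->F, ...; covered: B1=T, B3=T, B3=F, B4=T, B4=F, B5=F, B6=F, B7=T, B8=E
#7 (m=14, n=13) -> B1->T, B3->T, B3->T, B3->T, B3->T, B3->F, B4->T, B4->T, B4->T, B4->T, B4->T, B4->T, B4->F, B5->F, ...; covered: B1=T, B3=T, B3=F, B4=T, B4=F, B5=F, B6=F, B7=F, B8=S, B9=F
pool-wide coverage (15 outcomes): B1=T, B1=F, B2=F, B3=T, B3=F, B4=T, B4=F, B5=T, B5=F, B6=F, B7=T, B7=F, B8=S, B8=E, B9=F
no size-1 subset reaches all 15 outcomes (best union: 10/15)
no size-2 subset reaches all 15 outcomes (best union: 13/15)
size 3: inputs {1, 3, 6} cover all 15 outcomes, and no lexicographically smaller subset of this size does

Answer: 3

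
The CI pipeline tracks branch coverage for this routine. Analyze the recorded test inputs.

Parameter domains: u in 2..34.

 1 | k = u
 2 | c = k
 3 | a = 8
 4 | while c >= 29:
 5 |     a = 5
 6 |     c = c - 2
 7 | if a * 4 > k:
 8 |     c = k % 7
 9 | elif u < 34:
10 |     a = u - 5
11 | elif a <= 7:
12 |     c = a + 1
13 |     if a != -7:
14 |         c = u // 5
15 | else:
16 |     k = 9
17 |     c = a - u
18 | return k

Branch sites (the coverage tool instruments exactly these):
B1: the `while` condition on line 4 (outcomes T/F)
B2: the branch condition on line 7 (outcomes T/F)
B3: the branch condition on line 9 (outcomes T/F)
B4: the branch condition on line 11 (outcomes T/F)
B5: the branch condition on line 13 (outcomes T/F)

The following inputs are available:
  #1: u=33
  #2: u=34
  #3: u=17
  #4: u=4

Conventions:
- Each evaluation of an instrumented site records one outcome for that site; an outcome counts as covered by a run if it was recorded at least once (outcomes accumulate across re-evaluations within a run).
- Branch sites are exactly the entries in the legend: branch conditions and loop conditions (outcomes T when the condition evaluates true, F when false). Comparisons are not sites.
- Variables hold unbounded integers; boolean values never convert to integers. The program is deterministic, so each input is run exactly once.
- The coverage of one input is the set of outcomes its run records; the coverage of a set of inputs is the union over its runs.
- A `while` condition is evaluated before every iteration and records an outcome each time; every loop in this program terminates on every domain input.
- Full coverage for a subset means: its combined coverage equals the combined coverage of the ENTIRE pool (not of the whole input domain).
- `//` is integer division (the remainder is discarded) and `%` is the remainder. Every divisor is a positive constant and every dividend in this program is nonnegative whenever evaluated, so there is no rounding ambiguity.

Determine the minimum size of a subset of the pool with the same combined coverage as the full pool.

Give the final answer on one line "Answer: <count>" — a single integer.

test 1 (u=33) hits B1=T, B1=F, B2=F, B3=T
test 2 (u=34) hits B1=T, B1=F, B2=F, B3=F, B4=T, B5=T
test 3 (u=17) hits B1=F, B2=T
test 4 (u=4) hits B1=F, B2=T
the full pool covers 8 outcomes: B1=T, B1=F, B2=T, B2=F, B3=T, B3=F, B4=T, B5=T
no size-1 subset reaches all 8 outcomes (best union: 6/8)
no size-2 subset reaches all 8 outcomes (best union: 7/8)
inputs {1, 2, 3} (size 3) cover everything; no size-3 subset with a lexicographically smaller index list covers all 8

Answer: 3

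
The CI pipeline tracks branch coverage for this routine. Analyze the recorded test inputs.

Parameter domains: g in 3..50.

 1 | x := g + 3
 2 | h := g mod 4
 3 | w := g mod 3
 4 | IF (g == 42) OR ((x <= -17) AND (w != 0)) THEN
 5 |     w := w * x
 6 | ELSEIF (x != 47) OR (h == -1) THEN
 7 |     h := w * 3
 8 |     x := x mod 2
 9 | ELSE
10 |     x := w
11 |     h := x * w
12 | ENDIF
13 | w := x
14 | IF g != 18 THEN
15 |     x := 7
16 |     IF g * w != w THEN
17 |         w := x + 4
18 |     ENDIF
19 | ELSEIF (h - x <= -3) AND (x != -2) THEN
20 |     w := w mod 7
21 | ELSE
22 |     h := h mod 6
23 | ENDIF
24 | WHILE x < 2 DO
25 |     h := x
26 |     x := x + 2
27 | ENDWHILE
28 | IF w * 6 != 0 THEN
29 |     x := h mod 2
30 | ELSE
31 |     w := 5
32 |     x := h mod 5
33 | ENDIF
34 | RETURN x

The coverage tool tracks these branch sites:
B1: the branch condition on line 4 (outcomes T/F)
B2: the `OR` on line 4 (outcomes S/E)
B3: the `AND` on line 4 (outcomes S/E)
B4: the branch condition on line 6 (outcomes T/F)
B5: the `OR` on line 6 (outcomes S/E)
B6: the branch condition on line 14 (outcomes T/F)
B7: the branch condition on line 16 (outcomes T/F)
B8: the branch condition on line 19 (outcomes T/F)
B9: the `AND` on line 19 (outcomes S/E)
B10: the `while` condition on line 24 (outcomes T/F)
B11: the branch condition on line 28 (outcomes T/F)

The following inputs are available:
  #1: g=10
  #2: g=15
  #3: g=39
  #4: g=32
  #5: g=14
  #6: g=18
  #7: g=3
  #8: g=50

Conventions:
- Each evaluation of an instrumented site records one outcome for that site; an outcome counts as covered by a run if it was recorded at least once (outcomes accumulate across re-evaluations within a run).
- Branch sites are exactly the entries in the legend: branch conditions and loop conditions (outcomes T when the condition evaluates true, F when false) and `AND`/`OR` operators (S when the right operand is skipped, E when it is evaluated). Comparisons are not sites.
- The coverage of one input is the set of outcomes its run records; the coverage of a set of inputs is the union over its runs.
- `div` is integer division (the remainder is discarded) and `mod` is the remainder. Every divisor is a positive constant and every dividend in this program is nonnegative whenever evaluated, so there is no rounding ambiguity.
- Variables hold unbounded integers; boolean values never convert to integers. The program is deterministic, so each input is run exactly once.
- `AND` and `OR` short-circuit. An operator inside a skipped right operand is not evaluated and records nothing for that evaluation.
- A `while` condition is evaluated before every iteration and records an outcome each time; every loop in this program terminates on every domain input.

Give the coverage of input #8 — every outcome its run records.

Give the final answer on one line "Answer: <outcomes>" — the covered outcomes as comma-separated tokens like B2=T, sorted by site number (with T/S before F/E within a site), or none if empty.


Running input #8 (g=50), event by event:
  B2->E, B3->S, B1->F, B5->S, B4->T, B6->T, B7->T, B10->F, B11->T
distinct outcomes covered: B1=F, B2=E, B3=S, B4=T, B5=S, B6=T, B7=T, B10=F, B11=T
Answer: B1=F, B2=E, B3=S, B4=T, B5=S, B6=T, B7=T, B10=F, B11=T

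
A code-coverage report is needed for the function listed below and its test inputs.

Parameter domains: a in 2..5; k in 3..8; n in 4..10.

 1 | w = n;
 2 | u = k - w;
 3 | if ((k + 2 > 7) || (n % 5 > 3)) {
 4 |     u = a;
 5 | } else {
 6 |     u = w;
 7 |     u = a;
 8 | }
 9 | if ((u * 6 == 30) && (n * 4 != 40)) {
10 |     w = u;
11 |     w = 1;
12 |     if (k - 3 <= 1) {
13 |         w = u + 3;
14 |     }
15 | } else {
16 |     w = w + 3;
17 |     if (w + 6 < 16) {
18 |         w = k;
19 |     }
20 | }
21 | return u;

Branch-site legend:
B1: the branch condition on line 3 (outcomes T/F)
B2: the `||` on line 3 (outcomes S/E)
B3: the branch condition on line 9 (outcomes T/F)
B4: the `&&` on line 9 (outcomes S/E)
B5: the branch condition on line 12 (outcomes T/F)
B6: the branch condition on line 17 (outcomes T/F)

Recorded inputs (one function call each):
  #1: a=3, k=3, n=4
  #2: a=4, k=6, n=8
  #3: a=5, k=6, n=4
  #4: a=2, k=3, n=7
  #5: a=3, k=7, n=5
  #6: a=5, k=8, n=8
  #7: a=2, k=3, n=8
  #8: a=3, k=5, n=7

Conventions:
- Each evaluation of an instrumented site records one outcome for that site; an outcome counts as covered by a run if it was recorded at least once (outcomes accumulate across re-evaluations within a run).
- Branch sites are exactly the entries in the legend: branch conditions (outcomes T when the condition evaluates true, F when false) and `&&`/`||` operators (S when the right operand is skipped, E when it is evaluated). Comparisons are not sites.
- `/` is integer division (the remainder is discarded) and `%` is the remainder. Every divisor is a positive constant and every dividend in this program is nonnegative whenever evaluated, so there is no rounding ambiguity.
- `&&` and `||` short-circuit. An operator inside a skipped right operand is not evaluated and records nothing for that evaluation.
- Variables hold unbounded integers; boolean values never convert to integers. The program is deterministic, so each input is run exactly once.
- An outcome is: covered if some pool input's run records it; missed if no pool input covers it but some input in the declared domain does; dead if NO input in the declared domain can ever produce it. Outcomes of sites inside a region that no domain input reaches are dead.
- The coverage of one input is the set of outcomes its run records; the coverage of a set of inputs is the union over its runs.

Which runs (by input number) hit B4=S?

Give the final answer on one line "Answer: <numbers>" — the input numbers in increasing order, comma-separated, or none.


input #1 (a=3, k=3, n=4): covers B4=S
input #2 (a=4, k=6, n=8): covers B4=S
input #3 (a=5, k=6, n=4): misses B4=S
input #4 (a=2, k=3, n=7): covers B4=S
input #5 (a=3, k=7, n=5): covers B4=S
input #6 (a=5, k=8, n=8): misses B4=S
input #7 (a=2, k=3, n=8): covers B4=S
input #8 (a=3, k=5, n=7): covers B4=S
Answer: 1, 2, 4, 5, 7, 8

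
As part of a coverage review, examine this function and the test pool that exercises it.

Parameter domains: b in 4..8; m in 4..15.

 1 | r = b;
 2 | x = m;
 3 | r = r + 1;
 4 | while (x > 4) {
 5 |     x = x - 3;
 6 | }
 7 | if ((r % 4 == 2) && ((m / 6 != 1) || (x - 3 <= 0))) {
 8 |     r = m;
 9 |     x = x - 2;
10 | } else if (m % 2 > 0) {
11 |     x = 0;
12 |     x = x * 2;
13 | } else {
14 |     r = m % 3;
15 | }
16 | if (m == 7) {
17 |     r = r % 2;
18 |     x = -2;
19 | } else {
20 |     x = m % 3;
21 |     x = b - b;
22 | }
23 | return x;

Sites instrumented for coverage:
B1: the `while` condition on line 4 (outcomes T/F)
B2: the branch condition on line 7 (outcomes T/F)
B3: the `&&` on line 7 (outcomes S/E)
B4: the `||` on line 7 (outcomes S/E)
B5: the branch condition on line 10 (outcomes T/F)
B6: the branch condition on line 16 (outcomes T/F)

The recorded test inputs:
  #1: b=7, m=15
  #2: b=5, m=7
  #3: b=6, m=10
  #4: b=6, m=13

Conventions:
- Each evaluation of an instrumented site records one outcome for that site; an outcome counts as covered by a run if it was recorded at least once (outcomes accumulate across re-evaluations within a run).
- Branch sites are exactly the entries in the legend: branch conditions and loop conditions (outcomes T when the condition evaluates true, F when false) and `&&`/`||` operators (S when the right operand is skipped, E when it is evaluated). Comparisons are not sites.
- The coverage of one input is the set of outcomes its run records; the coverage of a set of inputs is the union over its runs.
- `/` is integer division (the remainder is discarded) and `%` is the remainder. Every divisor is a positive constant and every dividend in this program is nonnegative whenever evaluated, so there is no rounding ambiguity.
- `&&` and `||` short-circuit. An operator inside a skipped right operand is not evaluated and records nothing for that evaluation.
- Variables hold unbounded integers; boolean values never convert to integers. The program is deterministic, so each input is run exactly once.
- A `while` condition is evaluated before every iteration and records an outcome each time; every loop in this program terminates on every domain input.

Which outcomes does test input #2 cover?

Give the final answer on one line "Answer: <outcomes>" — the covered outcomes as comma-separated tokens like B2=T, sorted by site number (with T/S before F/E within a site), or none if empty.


Event log for input #2 (b=5, m=7):
  B1->T, B1->F, B3->E, B4->E, B2->F, B5->T, B6->T
collecting distinct outcomes: B1=T, B1=F, B2=F, B3=E, B4=E, B5=T, B6=T
Answer: B1=T, B1=F, B2=F, B3=E, B4=E, B5=T, B6=T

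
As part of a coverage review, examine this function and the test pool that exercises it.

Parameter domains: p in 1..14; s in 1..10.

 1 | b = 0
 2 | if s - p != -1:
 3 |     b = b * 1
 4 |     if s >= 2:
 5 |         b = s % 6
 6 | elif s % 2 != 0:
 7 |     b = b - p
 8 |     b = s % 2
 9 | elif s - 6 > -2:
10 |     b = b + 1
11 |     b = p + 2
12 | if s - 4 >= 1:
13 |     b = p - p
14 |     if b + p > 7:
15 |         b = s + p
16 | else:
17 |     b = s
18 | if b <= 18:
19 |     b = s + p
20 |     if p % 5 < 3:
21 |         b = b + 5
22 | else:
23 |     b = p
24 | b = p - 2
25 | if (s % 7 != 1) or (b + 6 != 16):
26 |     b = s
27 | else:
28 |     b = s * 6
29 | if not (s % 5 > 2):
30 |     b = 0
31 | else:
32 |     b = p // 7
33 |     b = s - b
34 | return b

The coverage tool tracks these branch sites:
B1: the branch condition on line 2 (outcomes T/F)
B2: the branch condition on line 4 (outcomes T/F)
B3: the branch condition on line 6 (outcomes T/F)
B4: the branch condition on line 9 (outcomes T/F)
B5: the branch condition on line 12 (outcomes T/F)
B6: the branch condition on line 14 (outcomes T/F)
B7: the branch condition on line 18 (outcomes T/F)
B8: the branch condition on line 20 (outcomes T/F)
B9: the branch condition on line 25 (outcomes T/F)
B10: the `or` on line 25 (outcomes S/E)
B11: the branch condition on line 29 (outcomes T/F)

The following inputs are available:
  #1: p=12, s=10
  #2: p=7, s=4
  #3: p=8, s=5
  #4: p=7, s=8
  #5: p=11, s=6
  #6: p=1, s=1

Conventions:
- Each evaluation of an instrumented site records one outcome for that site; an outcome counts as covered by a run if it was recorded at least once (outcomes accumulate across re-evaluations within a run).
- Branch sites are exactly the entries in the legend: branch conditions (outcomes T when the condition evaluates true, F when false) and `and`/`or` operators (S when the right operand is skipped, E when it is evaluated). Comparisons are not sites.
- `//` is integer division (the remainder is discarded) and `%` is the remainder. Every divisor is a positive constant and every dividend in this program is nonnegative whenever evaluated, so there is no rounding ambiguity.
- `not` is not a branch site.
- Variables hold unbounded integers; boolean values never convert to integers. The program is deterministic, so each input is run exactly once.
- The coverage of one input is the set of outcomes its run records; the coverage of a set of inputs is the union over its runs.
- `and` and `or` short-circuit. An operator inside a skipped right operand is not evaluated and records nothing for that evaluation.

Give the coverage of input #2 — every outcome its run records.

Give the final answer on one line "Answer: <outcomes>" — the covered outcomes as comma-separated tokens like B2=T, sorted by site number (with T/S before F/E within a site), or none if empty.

Event log for input #2 (p=7, s=4):
  B1->T, B2->T, B5->F, B7->T, B8->T, B10->S, B9->T, B11->F
as a set, this run covers: B1=T, B2=T, B5=F, B7=T, B8=T, B9=T, B10=S, B11=F

Answer: B1=T, B2=T, B5=F, B7=T, B8=T, B9=T, B10=S, B11=F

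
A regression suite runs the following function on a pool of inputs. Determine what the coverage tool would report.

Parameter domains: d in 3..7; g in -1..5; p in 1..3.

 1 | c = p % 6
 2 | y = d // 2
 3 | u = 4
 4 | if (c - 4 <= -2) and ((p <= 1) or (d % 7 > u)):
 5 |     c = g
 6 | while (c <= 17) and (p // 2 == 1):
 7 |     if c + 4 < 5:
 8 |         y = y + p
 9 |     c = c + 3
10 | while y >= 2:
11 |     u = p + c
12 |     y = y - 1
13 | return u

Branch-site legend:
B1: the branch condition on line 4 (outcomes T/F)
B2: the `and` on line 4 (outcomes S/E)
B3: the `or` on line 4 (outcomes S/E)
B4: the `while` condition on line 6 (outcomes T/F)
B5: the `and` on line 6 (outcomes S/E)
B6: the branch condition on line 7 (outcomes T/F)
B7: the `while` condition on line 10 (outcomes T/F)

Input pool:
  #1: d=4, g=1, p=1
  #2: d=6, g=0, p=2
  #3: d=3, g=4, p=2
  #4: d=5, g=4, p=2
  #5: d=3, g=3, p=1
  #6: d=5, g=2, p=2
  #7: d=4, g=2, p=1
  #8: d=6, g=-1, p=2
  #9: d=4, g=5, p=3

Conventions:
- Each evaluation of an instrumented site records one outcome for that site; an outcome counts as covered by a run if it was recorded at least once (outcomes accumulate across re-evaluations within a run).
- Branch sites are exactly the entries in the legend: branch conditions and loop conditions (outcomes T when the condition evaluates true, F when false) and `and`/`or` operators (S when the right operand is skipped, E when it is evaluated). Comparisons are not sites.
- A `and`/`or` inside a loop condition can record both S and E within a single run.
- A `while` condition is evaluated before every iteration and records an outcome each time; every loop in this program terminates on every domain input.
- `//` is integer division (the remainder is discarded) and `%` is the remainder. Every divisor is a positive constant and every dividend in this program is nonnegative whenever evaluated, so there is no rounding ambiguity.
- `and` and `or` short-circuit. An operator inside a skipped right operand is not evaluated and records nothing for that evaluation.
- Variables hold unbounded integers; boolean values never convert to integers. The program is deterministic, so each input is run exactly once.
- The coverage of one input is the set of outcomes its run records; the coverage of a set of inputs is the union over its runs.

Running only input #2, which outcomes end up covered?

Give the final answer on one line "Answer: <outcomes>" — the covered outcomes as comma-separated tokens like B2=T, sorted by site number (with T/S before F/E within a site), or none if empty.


Simulating input #2 (d=6, g=0, p=2) step by step:
  B2->E, B3->E, B1->T, B5->E, B4->T, B6->T, B5->E, B4->T, B6->F, B5->E
  B4->T, B6->F, B5->E, B4->T, B6->F, B5->E, B4->T, B6->F, B5->E, B4->T
  B6->F, B5->S, B4->F, B7->T, B7->T, B7->T, B7->T, B7->F
distinct outcomes covered: B1=T, B2=E, B3=E, B4=T, B4=F, B5=S, B5=E, B6=T, B6=F, B7=T, B7=F
Answer: B1=T, B2=E, B3=E, B4=T, B4=F, B5=S, B5=E, B6=T, B6=F, B7=T, B7=F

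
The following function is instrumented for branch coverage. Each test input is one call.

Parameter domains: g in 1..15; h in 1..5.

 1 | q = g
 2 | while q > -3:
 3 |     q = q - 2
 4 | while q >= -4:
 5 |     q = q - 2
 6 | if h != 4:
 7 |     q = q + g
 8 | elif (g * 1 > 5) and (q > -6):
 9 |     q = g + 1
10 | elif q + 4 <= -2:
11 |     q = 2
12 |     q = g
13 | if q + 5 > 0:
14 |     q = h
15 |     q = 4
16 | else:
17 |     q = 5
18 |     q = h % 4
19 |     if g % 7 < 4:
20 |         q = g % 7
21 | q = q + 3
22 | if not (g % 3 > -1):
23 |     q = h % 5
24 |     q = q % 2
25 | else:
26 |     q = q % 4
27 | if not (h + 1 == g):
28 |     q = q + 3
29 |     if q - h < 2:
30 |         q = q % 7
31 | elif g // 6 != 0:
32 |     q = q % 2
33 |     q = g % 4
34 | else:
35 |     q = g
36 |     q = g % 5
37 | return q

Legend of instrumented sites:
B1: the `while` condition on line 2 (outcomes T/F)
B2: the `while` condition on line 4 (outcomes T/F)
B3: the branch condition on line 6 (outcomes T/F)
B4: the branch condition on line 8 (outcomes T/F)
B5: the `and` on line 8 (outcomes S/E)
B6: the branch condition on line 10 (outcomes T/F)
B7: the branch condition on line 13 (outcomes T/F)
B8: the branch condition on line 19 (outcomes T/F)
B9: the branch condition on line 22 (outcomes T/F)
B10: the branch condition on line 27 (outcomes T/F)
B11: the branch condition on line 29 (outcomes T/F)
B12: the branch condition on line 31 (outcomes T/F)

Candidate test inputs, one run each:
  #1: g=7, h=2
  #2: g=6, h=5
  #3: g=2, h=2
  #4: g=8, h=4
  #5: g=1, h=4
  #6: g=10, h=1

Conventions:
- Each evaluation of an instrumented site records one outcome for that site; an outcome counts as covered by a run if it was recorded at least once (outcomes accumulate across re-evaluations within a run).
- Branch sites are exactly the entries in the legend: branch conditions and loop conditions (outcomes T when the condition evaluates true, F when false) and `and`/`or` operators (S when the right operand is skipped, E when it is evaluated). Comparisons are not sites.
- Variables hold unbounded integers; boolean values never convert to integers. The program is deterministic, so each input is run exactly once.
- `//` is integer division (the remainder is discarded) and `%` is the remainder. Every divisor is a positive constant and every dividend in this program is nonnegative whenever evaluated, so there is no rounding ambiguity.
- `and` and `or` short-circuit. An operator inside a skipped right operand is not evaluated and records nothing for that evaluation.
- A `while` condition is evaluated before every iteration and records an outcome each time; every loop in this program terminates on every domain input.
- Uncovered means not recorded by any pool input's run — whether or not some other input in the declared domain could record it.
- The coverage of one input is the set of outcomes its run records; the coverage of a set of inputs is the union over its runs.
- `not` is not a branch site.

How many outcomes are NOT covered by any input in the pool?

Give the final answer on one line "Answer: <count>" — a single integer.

input #1 (g=7, h=2): events B1->T, B1->T, B1->T, B1->T, B1->T, B1->F, B2->T, B2->F, B3->T, B7->T, B9->F, B10->T, B11->F; covers B1=T, B1=F, B2=T, B2=F, B3=T, B7=T, B9=F, B10=T, B11=F
input #2 (g=6, h=5): events B1->T, B1->T, B1->T, B1->T, B1->T, B1->F, B2->T, B2->F, B3->T, B7->T, B9->F, B10->F, B12->T; covers B1=T, B1=F, B2=T, B2=F, B3=T, B7=T, B9=F, B10=F, B12=T
input #3 (g=2, h=2): events B1->T, B1->T, B1->T, B1->F, B2->T, B2->F, B3->T, B7->T, B9->F, B10->T, B11->F; covers B1=T, B1=F, B2=T, B2=F, B3=T, B7=T, B9=F, B10=T, B11=F
input #4 (g=8, h=4): events B1->T, B1->T, B1->T, B1->T, B1->T, B1->T, B1->F, B2->T, B2->F, B3->F, B5->E, B4->F, B6->T, B7->T, ...; covers B1=T, B1=F, B2=T, B2=F, B3=F, B4=F, B5=E, B6=T, B7=T, B9=F, B10=T, B11=F
input #5 (g=1, h=4): events B1->T, B1->T, B1->F, B2->T, B2->F, B3->F, B5->S, B4->F, B6->F, B7->F, B8->T, B9->F, B10->T, B11->T; covers B1=T, B1=F, B2=T, B2=F, B3=F, B4=F, B5=S, B6=F, B7=F, B8=T, B9=F, B10=T, B11=T
input #6 (g=10, h=1): events B1->T, B1->T, B1->T, B1->T, B1->T, B1->T, B1->T, B1->F, B2->T, B2->F, B3->T, B7->T, B9->F, B10->T, ...; covers B1=T, B1=F, B2=T, B2=F, B3=T, B7=T, B9=F, B10=T, B11=F
union over the pool: B1=T, B1=F, B2=T, B2=F, B3=T, B3=F, B4=F, B5=S, B5=E, B6=T, B6=F, B7=T, B7=F, B8=T, B9=F, B10=T, B10=F, B11=T, B11=F, B12=T
uncovered (4 of 24): B4=T, B8=F, B9=T, B12=F

Answer: 4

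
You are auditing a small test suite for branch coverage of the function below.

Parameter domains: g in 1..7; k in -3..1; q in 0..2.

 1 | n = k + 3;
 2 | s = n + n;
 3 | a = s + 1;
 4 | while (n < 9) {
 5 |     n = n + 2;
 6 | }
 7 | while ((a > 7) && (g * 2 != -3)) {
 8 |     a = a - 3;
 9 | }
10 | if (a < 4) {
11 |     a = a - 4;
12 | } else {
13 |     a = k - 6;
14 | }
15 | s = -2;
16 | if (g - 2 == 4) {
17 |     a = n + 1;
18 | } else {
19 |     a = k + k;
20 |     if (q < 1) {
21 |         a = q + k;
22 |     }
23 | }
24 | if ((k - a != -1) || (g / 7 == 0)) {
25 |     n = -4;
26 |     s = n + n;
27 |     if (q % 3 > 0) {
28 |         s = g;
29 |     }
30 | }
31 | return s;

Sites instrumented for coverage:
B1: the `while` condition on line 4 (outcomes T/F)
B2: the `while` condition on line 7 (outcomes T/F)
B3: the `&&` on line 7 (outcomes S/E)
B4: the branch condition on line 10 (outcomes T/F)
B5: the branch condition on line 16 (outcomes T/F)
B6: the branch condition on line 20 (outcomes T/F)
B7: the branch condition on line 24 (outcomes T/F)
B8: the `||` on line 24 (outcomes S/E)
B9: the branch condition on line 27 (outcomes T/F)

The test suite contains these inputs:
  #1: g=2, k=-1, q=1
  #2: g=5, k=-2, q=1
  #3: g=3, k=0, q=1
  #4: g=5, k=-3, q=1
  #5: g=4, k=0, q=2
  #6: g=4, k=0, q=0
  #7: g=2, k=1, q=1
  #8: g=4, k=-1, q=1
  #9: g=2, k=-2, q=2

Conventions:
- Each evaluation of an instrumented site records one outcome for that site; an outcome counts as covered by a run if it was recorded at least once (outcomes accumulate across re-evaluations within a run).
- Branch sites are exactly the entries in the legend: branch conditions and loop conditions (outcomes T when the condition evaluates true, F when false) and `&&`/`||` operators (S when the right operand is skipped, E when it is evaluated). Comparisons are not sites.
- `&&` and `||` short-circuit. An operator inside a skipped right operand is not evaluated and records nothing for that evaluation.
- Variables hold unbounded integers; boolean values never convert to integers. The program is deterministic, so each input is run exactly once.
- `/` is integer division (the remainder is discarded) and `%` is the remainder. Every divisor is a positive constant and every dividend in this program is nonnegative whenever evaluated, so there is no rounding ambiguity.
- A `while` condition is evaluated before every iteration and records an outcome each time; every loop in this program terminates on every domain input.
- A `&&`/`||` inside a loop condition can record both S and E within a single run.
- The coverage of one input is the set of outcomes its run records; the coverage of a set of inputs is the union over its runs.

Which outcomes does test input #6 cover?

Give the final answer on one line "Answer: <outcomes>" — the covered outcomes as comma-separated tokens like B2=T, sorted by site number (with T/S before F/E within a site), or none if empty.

Event log for input #6 (g=4, k=0, q=0):
  B1->T, B1->T, B1->T, B1->F, B3->S, B2->F, B4->F, B5->F, B6->T, B8->S
  B7->T, B9->F
distinct outcomes covered: B1=T, B1=F, B2=F, B3=S, B4=F, B5=F, B6=T, B7=T, B8=S, B9=F

Answer: B1=T, B1=F, B2=F, B3=S, B4=F, B5=F, B6=T, B7=T, B8=S, B9=F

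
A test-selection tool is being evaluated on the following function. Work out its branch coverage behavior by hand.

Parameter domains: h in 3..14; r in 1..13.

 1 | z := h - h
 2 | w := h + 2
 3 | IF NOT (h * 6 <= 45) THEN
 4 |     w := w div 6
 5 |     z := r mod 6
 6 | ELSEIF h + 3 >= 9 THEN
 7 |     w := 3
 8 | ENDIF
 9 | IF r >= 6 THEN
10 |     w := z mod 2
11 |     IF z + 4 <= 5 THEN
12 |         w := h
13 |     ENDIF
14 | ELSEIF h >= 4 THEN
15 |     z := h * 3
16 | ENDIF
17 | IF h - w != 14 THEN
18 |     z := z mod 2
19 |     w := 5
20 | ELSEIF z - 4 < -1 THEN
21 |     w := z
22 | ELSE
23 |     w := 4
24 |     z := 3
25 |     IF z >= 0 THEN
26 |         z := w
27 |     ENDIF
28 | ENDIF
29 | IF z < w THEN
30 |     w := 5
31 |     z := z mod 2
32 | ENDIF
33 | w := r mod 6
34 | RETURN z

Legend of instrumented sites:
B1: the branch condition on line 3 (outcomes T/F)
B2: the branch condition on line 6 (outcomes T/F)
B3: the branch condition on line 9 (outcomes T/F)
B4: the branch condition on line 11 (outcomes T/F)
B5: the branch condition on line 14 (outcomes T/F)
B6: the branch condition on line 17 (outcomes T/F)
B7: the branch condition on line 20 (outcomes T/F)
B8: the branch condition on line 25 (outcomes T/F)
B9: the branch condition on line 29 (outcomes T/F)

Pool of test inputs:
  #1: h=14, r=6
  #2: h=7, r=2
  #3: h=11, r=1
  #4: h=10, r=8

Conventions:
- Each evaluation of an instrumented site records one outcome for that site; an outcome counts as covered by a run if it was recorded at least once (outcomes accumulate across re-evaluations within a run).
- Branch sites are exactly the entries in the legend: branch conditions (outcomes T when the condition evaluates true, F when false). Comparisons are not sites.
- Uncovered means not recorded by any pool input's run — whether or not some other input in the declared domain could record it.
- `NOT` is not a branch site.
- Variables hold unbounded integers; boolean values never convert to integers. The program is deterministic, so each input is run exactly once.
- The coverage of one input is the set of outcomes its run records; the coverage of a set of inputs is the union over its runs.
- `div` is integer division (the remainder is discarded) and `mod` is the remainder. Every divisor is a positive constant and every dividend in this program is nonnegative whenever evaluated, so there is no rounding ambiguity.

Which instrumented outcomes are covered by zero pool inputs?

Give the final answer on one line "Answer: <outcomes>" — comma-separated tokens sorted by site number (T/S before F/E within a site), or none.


input #1 (h=14, r=6): events B1->T, B3->T, B4->T, B6->T, B9->T; covers B1=T, B3=T, B4=T, B6=T, B9=T
input #2 (h=7, r=2): events B1->F, B2->T, B3->F, B5->T, B6->T, B9->T; covers B1=F, B2=T, B3=F, B5=T, B6=T, B9=T
input #3 (h=11, r=1): events B1->T, B3->F, B5->T, B6->T, B9->T; covers B1=T, B3=F, B5=T, B6=T, B9=T
input #4 (h=10, r=8): events B1->T, B3->T, B4->F, B6->T, B9->T; covers B1=T, B3=T, B4=F, B6=T, B9=T
union over the pool: B1=T, B1=F, B2=T, B3=T, B3=F, B4=T, B4=F, B5=T, B6=T, B9=T
uncovered (8 of 18): B2=F, B5=F, B6=F, B7=T, B7=F, B8=T, B8=F, B9=F
Answer: B2=F, B5=F, B6=F, B7=T, B7=F, B8=T, B8=F, B9=F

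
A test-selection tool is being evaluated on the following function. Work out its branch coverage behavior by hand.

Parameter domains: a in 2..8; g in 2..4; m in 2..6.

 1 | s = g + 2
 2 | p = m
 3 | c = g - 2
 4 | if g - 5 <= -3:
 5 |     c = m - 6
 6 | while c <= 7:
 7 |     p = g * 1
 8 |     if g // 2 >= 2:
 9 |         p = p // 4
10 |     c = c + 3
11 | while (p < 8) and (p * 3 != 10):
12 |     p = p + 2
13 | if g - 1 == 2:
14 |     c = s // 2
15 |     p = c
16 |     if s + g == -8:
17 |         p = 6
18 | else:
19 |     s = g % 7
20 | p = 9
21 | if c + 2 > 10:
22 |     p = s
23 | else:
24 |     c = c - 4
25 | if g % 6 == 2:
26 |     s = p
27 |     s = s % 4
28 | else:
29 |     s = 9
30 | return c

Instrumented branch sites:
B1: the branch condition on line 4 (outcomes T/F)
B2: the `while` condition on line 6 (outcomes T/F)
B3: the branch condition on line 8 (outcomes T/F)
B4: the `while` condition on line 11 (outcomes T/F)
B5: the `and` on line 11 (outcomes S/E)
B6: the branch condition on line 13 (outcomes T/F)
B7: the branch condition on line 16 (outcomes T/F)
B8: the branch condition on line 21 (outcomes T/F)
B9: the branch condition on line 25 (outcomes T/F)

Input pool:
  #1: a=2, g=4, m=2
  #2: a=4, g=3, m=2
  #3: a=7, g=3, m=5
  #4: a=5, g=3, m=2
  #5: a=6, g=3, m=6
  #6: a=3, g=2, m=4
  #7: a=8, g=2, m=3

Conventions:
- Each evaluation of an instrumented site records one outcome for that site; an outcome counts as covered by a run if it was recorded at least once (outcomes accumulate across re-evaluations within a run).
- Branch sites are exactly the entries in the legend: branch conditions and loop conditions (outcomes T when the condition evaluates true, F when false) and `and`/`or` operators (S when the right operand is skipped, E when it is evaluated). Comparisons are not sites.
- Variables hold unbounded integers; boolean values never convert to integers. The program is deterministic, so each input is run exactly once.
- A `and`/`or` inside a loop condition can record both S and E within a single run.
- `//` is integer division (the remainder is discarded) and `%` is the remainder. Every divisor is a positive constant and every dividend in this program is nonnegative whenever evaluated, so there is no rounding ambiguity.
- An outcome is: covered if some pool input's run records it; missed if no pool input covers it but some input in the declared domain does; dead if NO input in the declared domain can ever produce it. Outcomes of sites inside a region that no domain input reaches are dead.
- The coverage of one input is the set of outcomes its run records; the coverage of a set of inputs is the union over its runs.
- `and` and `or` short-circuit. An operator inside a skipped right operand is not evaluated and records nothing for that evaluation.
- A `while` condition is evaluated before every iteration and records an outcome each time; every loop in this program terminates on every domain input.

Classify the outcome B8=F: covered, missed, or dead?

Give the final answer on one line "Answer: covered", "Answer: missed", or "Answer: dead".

B8=F is recorded by pool input(s) 1, 2, 3, 4, 5 -> covered

Answer: covered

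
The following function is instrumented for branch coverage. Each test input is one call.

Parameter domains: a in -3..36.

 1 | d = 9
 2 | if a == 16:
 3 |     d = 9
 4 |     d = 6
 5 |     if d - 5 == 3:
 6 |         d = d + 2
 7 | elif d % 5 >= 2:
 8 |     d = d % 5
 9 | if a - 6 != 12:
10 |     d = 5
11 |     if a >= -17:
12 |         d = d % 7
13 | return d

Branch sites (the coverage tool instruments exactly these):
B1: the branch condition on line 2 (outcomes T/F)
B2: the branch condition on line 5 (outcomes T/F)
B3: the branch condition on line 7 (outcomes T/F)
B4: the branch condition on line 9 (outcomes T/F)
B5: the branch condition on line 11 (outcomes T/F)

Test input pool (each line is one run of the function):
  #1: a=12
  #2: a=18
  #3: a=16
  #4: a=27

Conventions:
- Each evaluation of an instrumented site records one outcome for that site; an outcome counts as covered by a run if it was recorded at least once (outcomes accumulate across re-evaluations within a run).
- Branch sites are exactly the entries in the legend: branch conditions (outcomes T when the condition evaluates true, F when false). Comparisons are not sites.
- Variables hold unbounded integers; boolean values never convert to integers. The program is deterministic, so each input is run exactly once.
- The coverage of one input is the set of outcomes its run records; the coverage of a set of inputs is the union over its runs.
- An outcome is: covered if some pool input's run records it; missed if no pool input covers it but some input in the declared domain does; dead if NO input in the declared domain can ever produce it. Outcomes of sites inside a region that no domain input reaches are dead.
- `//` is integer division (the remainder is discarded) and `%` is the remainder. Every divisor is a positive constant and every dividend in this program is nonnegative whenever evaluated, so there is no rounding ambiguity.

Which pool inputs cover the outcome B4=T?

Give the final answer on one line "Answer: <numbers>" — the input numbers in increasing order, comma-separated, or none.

input #1 (a=12): covers B4=T
input #2 (a=18): misses B4=T
input #3 (a=16): covers B4=T
input #4 (a=27): covers B4=T

Answer: 1, 3, 4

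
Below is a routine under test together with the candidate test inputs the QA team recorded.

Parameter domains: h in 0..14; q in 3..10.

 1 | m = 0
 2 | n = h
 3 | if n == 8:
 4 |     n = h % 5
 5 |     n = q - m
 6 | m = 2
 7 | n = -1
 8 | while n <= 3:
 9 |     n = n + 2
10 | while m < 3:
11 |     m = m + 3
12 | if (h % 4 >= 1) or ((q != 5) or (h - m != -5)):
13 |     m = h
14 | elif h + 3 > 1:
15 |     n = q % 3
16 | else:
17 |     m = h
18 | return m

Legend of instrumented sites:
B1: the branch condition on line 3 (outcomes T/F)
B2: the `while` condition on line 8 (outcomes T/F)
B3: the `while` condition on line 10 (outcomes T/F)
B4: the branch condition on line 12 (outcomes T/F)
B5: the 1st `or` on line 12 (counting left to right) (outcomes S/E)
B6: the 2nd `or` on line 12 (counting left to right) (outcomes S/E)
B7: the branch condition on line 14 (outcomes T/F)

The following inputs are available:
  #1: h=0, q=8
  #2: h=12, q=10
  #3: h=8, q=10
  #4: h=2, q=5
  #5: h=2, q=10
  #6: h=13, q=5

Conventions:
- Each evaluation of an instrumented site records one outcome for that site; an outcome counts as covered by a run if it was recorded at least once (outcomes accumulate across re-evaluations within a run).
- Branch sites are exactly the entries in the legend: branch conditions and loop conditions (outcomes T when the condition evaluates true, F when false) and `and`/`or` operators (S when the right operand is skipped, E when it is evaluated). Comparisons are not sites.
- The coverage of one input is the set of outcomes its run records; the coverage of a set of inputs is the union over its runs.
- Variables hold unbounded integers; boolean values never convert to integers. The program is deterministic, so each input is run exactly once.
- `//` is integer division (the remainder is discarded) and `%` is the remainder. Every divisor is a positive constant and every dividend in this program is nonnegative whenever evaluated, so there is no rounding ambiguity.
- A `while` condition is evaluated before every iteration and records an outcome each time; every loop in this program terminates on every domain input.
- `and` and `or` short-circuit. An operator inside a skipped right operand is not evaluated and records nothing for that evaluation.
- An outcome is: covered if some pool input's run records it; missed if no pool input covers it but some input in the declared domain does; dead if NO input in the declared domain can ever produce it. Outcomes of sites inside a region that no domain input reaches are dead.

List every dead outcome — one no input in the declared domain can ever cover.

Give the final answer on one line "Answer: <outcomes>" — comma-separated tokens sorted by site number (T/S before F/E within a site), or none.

sweeping the full domain (120 inputs) for each outcome:
  B7=F: never recorded by any domain input -> dead
  reachable outcomes have witnesses, e.g. B1=T (e.g. h=8, q=3), B1=F (e.g. h=0, q=3), B2=T (e.g. h=0, q=3), B2=F (e.g. h=0, q=3)

Answer: B7=F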